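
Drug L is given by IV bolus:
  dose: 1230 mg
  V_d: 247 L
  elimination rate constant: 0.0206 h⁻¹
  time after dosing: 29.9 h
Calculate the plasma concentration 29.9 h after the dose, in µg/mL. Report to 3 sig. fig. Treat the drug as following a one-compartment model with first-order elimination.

2.69 µg/mL

C₀ = Dose / Vd = 1230 / 247 = 4.980 mg/L
C = C₀ · e^(−k·t) = 4.980 × e^(−0.02060 × 29.9)
  = 4.980 × 0.5401 = 2.690 mg/L
(2.690 mg/L = 2.690 µg/mL)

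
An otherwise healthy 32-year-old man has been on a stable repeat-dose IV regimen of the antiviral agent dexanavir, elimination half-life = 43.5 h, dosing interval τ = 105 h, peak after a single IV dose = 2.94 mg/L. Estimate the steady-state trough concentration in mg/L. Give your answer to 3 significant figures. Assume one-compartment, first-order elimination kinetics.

0.679 mg/L

k = ln2 / t½ = 0.693147 / 43.5 = 0.01593 h⁻¹
e^(−kτ) = e^(−0.01593 × 105) = 0.1877
Accumulation ratio R = 1 / (1 − e^(−kτ)) = 1 / (1 − 0.1877) = 1.231
Steady-state trough = C₀ × R × e^(−kτ) = 2.94 × 1.231 × 0.1877 = 0.6793 mg/L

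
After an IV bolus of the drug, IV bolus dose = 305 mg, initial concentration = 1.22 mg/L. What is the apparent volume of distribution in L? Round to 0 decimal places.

250 L

Vd = Dose / C₀ = 305.0 / 1.22 = 250.0 L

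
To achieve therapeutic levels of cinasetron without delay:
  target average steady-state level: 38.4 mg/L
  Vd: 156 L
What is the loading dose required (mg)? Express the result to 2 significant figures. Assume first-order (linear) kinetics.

6000 mg

LD = Css × Vd = 38.4 × 156 = 5990 mg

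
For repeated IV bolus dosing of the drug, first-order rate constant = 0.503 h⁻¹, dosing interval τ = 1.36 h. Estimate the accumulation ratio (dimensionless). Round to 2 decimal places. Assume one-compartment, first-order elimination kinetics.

e^(−kτ) = e^(−0.5030 × 1.36) = 0.5046
Accumulation ratio R = 1 / (1 − e^(−kτ)) = 1 / (1 − 0.5046) = 2.019

2.02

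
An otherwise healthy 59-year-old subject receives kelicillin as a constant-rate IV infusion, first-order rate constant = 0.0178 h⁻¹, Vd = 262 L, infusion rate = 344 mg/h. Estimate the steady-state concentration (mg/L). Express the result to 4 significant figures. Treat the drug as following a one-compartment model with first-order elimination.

73.76 mg/L

CL = k × Vd = 0.01780 × 262 = 4.664 L/h
At steady state Css = R₀ / CL = 344 / 4.664 = 73.76 mg/L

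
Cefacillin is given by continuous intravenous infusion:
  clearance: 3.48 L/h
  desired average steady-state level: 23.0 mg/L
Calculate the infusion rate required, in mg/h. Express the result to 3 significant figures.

At steady state, infusion rate R₀ = Css × CL = 23.0 × 3.480 = 80.04 mg/h

80.0 mg/h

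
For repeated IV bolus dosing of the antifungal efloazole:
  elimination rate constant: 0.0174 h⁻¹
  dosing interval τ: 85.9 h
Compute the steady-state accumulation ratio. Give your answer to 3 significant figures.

1.29

e^(−kτ) = e^(−0.01740 × 85.9) = 0.2243
Accumulation ratio R = 1 / (1 − e^(−kτ)) = 1 / (1 − 0.2243) = 1.289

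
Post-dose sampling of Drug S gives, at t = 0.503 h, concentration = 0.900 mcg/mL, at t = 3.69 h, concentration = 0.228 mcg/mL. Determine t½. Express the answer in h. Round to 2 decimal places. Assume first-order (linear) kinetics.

1.61 h

k = ln(C₁/C₂) / (t₂ − t₁) = ln(0.900/0.228) / (3.69 − 0.503)
  = 1.373 / 3.187 = 0.4308 h⁻¹
t½ = ln2 / k = 0.693147 / 0.4308 = 1.609 h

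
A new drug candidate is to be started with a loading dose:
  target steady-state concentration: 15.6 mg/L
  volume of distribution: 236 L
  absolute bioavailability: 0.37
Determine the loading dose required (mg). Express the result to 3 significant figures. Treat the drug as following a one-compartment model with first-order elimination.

LD = Css × Vd / F = 15.6 × 236 / 0.37 = 9950 mg

9950 mg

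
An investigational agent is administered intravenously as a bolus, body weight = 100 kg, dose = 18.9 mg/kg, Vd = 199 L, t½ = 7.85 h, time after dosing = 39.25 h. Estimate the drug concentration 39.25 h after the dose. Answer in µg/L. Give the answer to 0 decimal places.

297 µg/L

Total dose = 18.9 × 100 = 1890 mg
C₀ = Dose / Vd = 1890 / 199 = 9.497 mg/L
k = ln2 / t½ = 0.693147 / 7.85 = 0.08830 h⁻¹
t / t½ = 39.25 / 7.85 = 5 half-lives
C = C₀ × (1/2)^5 = 9.497 × 0.03125 = 0.2968 mg/L
Convert: 0.2968 mg/L × 1000 = 296.8 µg/L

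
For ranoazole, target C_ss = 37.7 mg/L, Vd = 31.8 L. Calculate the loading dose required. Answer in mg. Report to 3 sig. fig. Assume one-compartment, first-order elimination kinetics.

1200 mg

LD = Css × Vd = 37.7 × 31.8 = 1199 mg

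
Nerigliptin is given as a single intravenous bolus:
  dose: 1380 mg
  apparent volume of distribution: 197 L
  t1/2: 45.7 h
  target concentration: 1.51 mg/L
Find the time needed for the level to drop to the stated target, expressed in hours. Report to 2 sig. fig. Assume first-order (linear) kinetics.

C₀ = Dose / Vd = 1380 / 197 = 7.005 mg/L
k = ln2 / t½ = 0.693147 / 45.7 = 0.01517 h⁻¹
t = ln(C₀ / C) / k = ln(7.005 / 1.51) / 0.01517
  = ln(4.639) / 0.01517 = 1.534 / 0.01517 = 101.1 h

100 h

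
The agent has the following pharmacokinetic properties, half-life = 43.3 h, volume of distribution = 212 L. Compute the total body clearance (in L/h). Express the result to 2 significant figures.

k = ln2 / t½ = 0.693147 / 43.3 = 0.01601 h⁻¹
CL = k × Vd = 0.01601 × 212 = 3.394 L/h

3.4 L/h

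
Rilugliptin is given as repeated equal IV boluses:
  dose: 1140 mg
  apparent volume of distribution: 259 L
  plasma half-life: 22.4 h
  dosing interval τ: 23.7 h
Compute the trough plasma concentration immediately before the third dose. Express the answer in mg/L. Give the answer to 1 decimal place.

C₀ per dose = Dose / Vd = 1140 / 259 = 4.402 mg/L
k = ln2 / t½ = 0.693147 / 22.4 = 0.03094 h⁻¹
Fraction remaining after one interval: r = e^(−kτ) = e^(−0.03094 × 23.7) = 0.4803
Before dose 3, 2 doses have been given (aged 1τ, 2τ).
C_trough = C₀ × (r + r²) = 4.402 × (0.4803 + 0.2307) = 3.130 mg/L

3.1 mg/L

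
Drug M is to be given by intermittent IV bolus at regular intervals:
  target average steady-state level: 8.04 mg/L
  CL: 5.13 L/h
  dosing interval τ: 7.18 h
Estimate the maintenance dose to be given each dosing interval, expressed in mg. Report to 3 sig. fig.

At steady state, Dose/τ = Css × CL.
Dose = Css × CL × τ = 8.04 × 5.130 × 7.18 = 296.1 mg

296 mg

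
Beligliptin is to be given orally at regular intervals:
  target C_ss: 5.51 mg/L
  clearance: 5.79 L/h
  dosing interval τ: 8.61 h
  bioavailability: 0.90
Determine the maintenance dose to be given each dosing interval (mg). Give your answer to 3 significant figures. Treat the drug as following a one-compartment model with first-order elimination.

305 mg

At steady state, F × (Dose/τ) = Css × CL.
Dose = Css × CL × τ / F = 5.51 × 5.790 × 8.61 / 0.90 = 305.2 mg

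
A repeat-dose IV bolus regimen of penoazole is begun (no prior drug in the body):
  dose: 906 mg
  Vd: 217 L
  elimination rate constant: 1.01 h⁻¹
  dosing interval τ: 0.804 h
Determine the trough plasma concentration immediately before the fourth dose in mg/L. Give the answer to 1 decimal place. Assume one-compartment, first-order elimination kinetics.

3.0 mg/L

C₀ per dose = Dose / Vd = 906 / 217 = 4.175 mg/L
Fraction remaining after one interval: r = e^(−kτ) = e^(−1.010 × 0.804) = 0.4440
Before dose 4, 3 doses have been given (aged 1τ, 2τ, 3τ).
C_trough = C₀ × (r + r² + … + r^3) = C₀ × r(1−r^3)/(1−r)
        = 4.175 × 0.4440 × (1 − 0.08753) / (1 − 0.4440) = 3.042 mg/L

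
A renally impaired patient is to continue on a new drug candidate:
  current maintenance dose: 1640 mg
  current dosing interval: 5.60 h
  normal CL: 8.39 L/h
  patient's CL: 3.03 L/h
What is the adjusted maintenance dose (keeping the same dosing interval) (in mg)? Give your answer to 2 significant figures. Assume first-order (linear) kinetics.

To keep the same average steady-state level, dosing rate must scale with clearance.
CL ratio = 3.03 / 8.39 = 0.3611
New dose (same interval) = 1640 × 0.3611 = 592.2 mg

590 mg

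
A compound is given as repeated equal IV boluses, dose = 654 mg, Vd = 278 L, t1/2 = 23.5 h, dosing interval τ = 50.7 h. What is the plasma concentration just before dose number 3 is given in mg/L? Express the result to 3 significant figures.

C₀ per dose = Dose / Vd = 654 / 278 = 2.353 mg/L
k = ln2 / t½ = 0.693147 / 23.5 = 0.02950 h⁻¹
Fraction remaining after one interval: r = e^(−kτ) = e^(−0.02950 × 50.7) = 0.2241
Before dose 3, 2 doses have been given (aged 1τ, 2τ).
C_trough = C₀ × (r + r²) = 2.353 × (0.2241 + 0.05022) = 0.6455 mg/L

0.646 mg/L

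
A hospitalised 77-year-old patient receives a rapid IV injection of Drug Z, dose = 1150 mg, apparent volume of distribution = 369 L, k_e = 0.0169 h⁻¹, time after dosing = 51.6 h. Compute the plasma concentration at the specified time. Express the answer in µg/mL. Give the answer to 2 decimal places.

C₀ = Dose / Vd = 1150 / 369 = 3.117 mg/L
C = C₀ · e^(−k·t) = 3.117 × e^(−0.01690 × 51.6)
  = 3.117 × 0.4181 = 1.303 mg/L
(1.303 mg/L = 1.303 µg/mL)

1.30 µg/mL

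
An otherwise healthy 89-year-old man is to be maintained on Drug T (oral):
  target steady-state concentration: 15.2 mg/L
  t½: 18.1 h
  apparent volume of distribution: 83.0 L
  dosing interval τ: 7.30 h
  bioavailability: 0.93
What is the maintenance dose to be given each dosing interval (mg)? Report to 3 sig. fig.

379 mg

k = ln2 / t½ = 0.693147 / 18.1 = 0.03830 h⁻¹
CL = k × Vd = 0.03830 × 83.0 = 3.179 L/h
At steady state, F × (Dose/τ) = Css × CL.
Dose = Css × CL × τ / F = 15.2 × 3.179 × 7.30 / 0.93 = 379.3 mg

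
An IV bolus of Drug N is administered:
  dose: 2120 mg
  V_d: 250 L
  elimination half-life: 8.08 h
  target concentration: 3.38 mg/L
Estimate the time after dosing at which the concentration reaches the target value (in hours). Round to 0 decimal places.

C₀ = Dose / Vd = 2120 / 250 = 8.480 mg/L
k = ln2 / t½ = 0.693147 / 8.08 = 0.08579 h⁻¹
t = ln(C₀ / C) / k = ln(8.480 / 3.38) / 0.08579
  = ln(2.509) / 0.08579 = 0.9199 / 0.08579 = 10.72 h

11 h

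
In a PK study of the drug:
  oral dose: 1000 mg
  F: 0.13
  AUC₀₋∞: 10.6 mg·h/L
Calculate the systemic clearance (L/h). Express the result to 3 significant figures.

12.3 L/h

CL = F·Dose / AUC = 0.13 × 1000 / 10.6 = 12.26 L/h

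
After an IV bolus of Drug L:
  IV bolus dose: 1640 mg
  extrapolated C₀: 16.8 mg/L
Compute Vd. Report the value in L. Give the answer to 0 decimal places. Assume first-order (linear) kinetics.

98 L

Vd = Dose / C₀ = 1640 / 16.8 = 97.62 L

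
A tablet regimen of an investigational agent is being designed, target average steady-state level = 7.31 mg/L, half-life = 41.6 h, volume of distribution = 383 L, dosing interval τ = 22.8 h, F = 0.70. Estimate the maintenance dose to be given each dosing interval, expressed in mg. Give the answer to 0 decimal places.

k = ln2 / t½ = 0.693147 / 41.6 = 0.01666 h⁻¹
CL = k × Vd = 0.01666 × 383 = 6.381 L/h
At steady state, F × (Dose/τ) = Css × CL.
Dose = Css × CL × τ / F = 7.31 × 6.381 × 22.8 / 0.70 = 1519 mg

1519 mg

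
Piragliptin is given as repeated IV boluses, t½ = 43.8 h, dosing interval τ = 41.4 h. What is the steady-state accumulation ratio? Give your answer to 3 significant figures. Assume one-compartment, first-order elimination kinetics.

k = ln2 / t½ = 0.693147 / 43.8 = 0.01583 h⁻¹
e^(−kτ) = e^(−0.01583 × 41.4) = 0.5193
Accumulation ratio R = 1 / (1 − e^(−kτ)) = 1 / (1 − 0.5193) = 2.080

2.08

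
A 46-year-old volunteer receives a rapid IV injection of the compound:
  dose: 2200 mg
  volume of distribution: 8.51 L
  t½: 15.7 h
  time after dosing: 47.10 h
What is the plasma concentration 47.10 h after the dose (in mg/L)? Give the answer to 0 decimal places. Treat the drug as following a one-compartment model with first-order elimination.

C₀ = Dose / Vd = 2200 / 8.51 = 258.5 mg/L
k = ln2 / t½ = 0.693147 / 15.7 = 0.04415 h⁻¹
t / t½ = 47.10 / 15.7 = 3 half-lives
C = C₀ × (1/2)^3 = 258.5 × 0.1250 = 32.31 mg/L

32 mg/L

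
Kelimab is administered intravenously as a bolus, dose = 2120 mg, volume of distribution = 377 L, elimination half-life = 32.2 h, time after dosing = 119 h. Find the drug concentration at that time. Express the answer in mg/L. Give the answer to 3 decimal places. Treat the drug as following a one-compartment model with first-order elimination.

C₀ = Dose / Vd = 2120 / 377 = 5.623 mg/L
k = ln2 / t½ = 0.693147 / 32.2 = 0.02153 h⁻¹
C = C₀ · e^(−k·t) = 5.623 × e^(−0.02153 × 119)
  = 5.623 × 0.07714 = 0.4338 mg/L

0.434 mg/L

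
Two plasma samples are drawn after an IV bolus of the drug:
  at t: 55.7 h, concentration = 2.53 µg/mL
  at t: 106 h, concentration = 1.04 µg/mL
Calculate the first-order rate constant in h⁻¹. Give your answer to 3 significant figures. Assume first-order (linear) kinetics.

k = ln(C₁/C₂) / (t₂ − t₁) = ln(2.53/1.04) / (106 − 55.7)
  = 0.8890 / 50.30 = 0.01767 h⁻¹

0.0177 h⁻¹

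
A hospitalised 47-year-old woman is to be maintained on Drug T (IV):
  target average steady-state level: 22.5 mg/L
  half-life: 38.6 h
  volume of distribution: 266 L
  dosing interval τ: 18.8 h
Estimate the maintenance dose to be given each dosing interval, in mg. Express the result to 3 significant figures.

k = ln2 / t½ = 0.693147 / 38.6 = 0.01796 h⁻¹
CL = k × Vd = 0.01796 × 266 = 4.777 L/h
At steady state, Dose/τ = Css × CL.
Dose = Css × CL × τ = 22.5 × 4.777 × 18.8 = 2021 mg

2020 mg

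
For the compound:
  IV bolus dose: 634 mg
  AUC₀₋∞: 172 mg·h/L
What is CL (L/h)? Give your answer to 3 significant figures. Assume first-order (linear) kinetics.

CL = Dose / AUC = 634 / 172 = 3.686 L/h

3.69 L/h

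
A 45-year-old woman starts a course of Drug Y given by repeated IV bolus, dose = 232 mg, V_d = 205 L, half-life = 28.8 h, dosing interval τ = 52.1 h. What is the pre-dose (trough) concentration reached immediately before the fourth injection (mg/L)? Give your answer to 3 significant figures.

0.441 mg/L

C₀ per dose = Dose / Vd = 232 / 205 = 1.132 mg/L
k = ln2 / t½ = 0.693147 / 28.8 = 0.02407 h⁻¹
Fraction remaining after one interval: r = e^(−kτ) = e^(−0.02407 × 52.1) = 0.2853
Before dose 4, 3 doses have been given (aged 1τ, 2τ, 3τ).
C_trough = C₀ × (r + r² + … + r^3) = C₀ × r(1−r^3)/(1−r)
        = 1.132 × 0.2853 × (1 − 0.02322) / (1 − 0.2853) = 0.4414 mg/L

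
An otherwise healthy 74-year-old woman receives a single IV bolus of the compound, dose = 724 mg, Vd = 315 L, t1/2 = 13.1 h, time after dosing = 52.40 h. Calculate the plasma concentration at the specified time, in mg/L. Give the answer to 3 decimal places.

0.144 mg/L

C₀ = Dose / Vd = 724.0 / 315 = 2.298 mg/L
k = ln2 / t½ = 0.693147 / 13.1 = 0.05291 h⁻¹
t / t½ = 52.40 / 13.1 = 4 half-lives
C = C₀ × (1/2)^4 = 2.298 × 0.06250 = 0.1436 mg/L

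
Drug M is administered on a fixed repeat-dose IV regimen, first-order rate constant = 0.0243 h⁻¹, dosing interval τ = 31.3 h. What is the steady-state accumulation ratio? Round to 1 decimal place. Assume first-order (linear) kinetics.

e^(−kτ) = e^(−0.02430 × 31.3) = 0.4674
Accumulation ratio R = 1 / (1 − e^(−kτ)) = 1 / (1 − 0.4674) = 1.878

1.9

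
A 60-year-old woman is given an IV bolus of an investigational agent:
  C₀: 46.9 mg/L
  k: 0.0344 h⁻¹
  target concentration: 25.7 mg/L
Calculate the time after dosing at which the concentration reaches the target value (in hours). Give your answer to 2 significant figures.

t = ln(C₀ / C) / k = ln(46.90 / 25.7) / 0.03440
  = ln(1.825) / 0.03440 = 0.6016 / 0.03440 = 17.49 h

17 h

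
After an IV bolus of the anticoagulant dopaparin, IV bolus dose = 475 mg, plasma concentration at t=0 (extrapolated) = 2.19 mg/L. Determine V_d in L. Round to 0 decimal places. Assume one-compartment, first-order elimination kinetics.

217 L

Vd = Dose / C₀ = 475.0 / 2.19 = 216.9 L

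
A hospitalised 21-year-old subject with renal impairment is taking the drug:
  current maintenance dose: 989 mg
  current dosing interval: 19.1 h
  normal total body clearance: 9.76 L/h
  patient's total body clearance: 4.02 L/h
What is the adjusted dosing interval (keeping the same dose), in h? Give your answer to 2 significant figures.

To keep the same average steady-state level, dosing rate must scale with clearance.
CL ratio = 4.02 / 9.76 = 0.4119
New interval (same dose) = 19.1 / 0.4119 = 46.37 h

46 h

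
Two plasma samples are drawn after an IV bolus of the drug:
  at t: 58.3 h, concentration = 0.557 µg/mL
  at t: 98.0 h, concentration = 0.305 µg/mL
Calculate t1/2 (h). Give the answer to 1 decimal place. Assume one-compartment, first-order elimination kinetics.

45.7 h

k = ln(C₁/C₂) / (t₂ − t₁) = ln(0.557/0.305) / (98.0 − 58.3)
  = 0.6023 / 39.70 = 0.01517 h⁻¹
t½ = ln2 / k = 0.693147 / 0.01517 = 45.69 h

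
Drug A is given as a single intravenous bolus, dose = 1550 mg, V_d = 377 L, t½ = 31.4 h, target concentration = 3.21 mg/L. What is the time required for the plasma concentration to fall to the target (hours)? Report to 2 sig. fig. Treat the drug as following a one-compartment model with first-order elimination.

11 h

C₀ = Dose / Vd = 1550 / 377 = 4.111 mg/L
k = ln2 / t½ = 0.693147 / 31.4 = 0.02207 h⁻¹
t = ln(C₀ / C) / k = ln(4.111 / 3.21) / 0.02207
  = ln(1.281) / 0.02207 = 0.2476 / 0.02207 = 11.22 h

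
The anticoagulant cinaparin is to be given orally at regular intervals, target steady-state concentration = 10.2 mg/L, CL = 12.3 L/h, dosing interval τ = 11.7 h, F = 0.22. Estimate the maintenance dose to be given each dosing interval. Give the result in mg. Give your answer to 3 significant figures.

6670 mg

At steady state, F × (Dose/τ) = Css × CL.
Dose = Css × CL × τ / F = 10.2 × 12.30 × 11.7 / 0.22 = 6672 mg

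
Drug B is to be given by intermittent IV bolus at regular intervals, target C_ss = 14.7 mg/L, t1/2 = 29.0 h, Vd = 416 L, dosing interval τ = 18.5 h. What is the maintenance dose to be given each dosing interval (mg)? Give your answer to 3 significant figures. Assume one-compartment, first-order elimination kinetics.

k = ln2 / t½ = 0.693147 / 29.0 = 0.02390 h⁻¹
CL = k × Vd = 0.02390 × 416 = 9.942 L/h
At steady state, Dose/τ = Css × CL.
Dose = Css × CL × τ = 14.7 × 9.942 × 18.5 = 2704 mg

2700 mg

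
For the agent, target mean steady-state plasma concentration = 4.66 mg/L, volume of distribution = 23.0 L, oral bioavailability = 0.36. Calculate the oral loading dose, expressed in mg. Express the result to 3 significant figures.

298 mg

LD = Css × Vd / F = 4.66 × 23.0 / 0.36 = 297.7 mg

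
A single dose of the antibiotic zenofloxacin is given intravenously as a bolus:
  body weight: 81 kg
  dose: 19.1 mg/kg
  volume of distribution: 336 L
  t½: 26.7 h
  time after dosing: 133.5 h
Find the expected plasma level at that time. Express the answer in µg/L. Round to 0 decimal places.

144 µg/L

Total dose = 19.1 × 81 = 1547 mg
C₀ = Dose / Vd = 1547 / 336 = 4.604 mg/L
k = ln2 / t½ = 0.693147 / 26.7 = 0.02596 h⁻¹
t / t½ = 133.5 / 26.7 = 5 half-lives
C = C₀ × (1/2)^5 = 4.604 × 0.03125 = 0.1439 mg/L
Convert: 0.1439 mg/L × 1000 = 143.9 µg/L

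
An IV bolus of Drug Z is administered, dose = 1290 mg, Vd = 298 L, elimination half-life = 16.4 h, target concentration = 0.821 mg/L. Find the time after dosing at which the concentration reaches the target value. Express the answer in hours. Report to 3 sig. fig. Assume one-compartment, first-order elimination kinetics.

39.3 h

C₀ = Dose / Vd = 1290 / 298 = 4.329 mg/L
k = ln2 / t½ = 0.693147 / 16.4 = 0.04227 h⁻¹
t = ln(C₀ / C) / k = ln(4.329 / 0.821) / 0.04227
  = ln(5.273) / 0.04227 = 1.663 / 0.04227 = 39.34 h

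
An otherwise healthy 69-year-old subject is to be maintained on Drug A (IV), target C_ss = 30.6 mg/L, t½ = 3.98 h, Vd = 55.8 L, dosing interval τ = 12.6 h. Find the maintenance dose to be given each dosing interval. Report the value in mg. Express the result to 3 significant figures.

3750 mg

k = ln2 / t½ = 0.693147 / 3.98 = 0.1742 h⁻¹
CL = k × Vd = 0.1742 × 55.8 = 9.720 L/h
At steady state, Dose/τ = Css × CL.
Dose = Css × CL × τ = 30.6 × 9.720 × 12.6 = 3748 mg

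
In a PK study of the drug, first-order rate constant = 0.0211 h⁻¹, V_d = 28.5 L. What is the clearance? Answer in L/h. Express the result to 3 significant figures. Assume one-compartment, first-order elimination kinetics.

0.601 L/h

CL = k × Vd = 0.0211 × 28.5 = 0.6014 L/h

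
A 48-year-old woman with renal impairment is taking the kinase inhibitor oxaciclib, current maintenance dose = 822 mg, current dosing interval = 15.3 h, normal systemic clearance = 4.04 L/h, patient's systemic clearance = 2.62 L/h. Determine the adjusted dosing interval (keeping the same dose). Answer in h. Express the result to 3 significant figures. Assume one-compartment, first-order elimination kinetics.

23.6 h

To keep the same average steady-state level, dosing rate must scale with clearance.
CL ratio = 2.62 / 4.04 = 0.6485
New interval (same dose) = 15.3 / 0.6485 = 23.59 h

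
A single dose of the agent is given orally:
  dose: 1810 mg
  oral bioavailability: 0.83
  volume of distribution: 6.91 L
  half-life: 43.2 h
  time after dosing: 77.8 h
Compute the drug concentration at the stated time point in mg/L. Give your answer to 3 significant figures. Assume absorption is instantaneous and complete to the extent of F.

Amount reaching circulation = F × Dose = 0.83 × 1810 = 1502 mg
C₀ = F·Dose / Vd = 1502 / 6.91 = 217.4 mg/L
k = ln2 / t½ = 0.693147 / 43.2 = 0.01605 h⁻¹
C = C₀ · e^(−k·t) = 217.4 × e^(−0.01605 × 77.8)
  = 217.4 × 0.2869 = 62.37 mg/L

62.4 mg/L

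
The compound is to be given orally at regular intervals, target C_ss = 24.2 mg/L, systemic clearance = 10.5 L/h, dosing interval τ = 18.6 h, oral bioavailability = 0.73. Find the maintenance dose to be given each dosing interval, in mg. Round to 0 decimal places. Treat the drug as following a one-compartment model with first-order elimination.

6474 mg

At steady state, F × (Dose/τ) = Css × CL.
Dose = Css × CL × τ / F = 24.2 × 10.50 × 18.6 / 0.73 = 6474 mg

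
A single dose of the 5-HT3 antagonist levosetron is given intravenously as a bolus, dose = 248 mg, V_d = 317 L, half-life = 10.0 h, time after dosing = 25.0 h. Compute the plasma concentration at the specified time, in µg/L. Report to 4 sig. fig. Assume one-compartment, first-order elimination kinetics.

C₀ = Dose / Vd = 248.0 / 317 = 0.7823 mg/L
k = ln2 / t½ = 0.693147 / 10.0 = 0.06931 h⁻¹
C = C₀ · e^(−k·t) = 0.7823 × e^(−0.06931 × 25.0)
  = 0.7823 × 0.1768 = 0.1383 mg/L
Convert: 0.1383 mg/L × 1000 = 138.3 µg/L

138.3 µg/L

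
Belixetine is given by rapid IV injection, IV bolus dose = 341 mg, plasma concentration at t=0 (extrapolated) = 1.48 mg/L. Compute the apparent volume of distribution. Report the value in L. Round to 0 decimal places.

Vd = Dose / C₀ = 341.0 / 1.48 = 230.4 L

230 L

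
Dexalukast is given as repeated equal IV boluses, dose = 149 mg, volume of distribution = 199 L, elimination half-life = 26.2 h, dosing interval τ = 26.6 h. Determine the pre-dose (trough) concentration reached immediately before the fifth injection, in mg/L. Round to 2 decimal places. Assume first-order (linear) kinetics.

0.69 mg/L

C₀ per dose = Dose / Vd = 149 / 199 = 0.7487 mg/L
k = ln2 / t½ = 0.693147 / 26.2 = 0.02646 h⁻¹
Fraction remaining after one interval: r = e^(−kτ) = e^(−0.02646 × 26.6) = 0.4947
Before dose 5, 4 doses have been given (aged 1τ, 2τ, 3τ, 4τ).
C_trough = C₀ × (r + r² + … + r^4) = C₀ × r(1−r^4)/(1−r)
        = 0.7487 × 0.4947 × (1 − 0.05989) / (1 − 0.4947) = 0.6891 mg/L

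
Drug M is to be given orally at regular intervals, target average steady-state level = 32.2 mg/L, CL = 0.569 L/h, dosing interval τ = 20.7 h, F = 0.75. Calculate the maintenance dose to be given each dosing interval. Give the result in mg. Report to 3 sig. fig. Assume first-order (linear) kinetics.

506 mg

At steady state, F × (Dose/τ) = Css × CL.
Dose = Css × CL × τ / F = 32.2 × 0.5690 × 20.7 / 0.75 = 505.7 mg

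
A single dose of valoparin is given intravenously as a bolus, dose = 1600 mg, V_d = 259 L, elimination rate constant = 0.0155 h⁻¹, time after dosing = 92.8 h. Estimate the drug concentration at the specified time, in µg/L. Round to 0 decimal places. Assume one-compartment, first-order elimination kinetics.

1466 µg/L

C₀ = Dose / Vd = 1600 / 259 = 6.178 mg/L
C = C₀ · e^(−k·t) = 6.178 × e^(−0.01550 × 92.8)
  = 6.178 × 0.2373 = 1.466 mg/L
Convert: 1.466 mg/L × 1000 = 1466 µg/L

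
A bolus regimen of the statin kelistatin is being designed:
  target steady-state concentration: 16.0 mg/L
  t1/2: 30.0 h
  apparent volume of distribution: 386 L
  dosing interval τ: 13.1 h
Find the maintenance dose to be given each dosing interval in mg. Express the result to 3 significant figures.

k = ln2 / t½ = 0.693147 / 30.0 = 0.02310 h⁻¹
CL = k × Vd = 0.02310 × 386 = 8.917 L/h
At steady state, Dose/τ = Css × CL.
Dose = Css × CL × τ = 16.0 × 8.917 × 13.1 = 1869 mg

1870 mg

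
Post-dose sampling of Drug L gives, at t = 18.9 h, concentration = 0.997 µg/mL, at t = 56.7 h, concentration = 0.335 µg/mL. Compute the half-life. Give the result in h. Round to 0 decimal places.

k = ln(C₁/C₂) / (t₂ − t₁) = ln(0.997/0.335) / (56.7 − 18.9)
  = 1.091 / 37.80 = 0.02886 h⁻¹
t½ = ln2 / k = 0.693147 / 0.02886 = 24.02 h

24 h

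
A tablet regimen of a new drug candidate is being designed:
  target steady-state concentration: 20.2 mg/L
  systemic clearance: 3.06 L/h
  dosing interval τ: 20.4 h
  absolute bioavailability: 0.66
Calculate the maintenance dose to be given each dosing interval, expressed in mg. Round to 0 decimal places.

1911 mg

At steady state, F × (Dose/τ) = Css × CL.
Dose = Css × CL × τ / F = 20.2 × 3.060 × 20.4 / 0.66 = 1911 mg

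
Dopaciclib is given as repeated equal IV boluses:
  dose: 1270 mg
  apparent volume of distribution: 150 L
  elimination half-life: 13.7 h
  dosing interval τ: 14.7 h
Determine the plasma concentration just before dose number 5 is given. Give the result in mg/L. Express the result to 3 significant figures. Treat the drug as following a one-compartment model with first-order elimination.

C₀ per dose = Dose / Vd = 1270 / 150 = 8.467 mg/L
k = ln2 / t½ = 0.693147 / 13.7 = 0.05059 h⁻¹
Fraction remaining after one interval: r = e^(−kτ) = e^(−0.05059 × 14.7) = 0.4754
Before dose 5, 4 doses have been given (aged 1τ, 2τ, 3τ, 4τ).
C_trough = C₀ × (r + r² + … + r^4) = C₀ × r(1−r^4)/(1−r)
        = 8.467 × 0.4754 × (1 − 0.05108) / (1 − 0.4754) = 7.281 mg/L

7.28 mg/L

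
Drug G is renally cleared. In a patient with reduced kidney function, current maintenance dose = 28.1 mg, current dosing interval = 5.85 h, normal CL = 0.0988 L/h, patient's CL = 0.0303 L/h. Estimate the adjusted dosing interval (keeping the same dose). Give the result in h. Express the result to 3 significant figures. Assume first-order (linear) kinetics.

19.1 h

To keep the same average steady-state level, dosing rate must scale with clearance.
CL ratio = 0.0303 / 0.0988 = 0.3067
New interval (same dose) = 5.85 / 0.3067 = 19.07 h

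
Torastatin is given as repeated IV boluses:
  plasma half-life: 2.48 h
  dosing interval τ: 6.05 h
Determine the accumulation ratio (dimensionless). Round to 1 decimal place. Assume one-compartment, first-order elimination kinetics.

k = ln2 / t½ = 0.693147 / 2.48 = 0.2795 h⁻¹
e^(−kτ) = e^(−0.2795 × 6.05) = 0.1843
Accumulation ratio R = 1 / (1 − e^(−kτ)) = 1 / (1 − 0.1843) = 1.226

1.2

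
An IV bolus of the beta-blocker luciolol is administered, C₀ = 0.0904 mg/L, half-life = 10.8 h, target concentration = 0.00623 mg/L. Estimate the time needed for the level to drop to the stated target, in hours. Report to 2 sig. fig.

k = ln2 / t½ = 0.693147 / 10.8 = 0.06418 h⁻¹
t = ln(C₀ / C) / k = ln(0.09040 / 0.00623) / 0.06418
  = ln(14.51) / 0.06418 = 2.675 / 0.06418 = 41.68 h

42 h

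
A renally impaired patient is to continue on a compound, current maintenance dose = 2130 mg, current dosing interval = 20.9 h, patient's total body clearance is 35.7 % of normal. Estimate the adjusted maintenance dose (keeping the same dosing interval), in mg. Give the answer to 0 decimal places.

760 mg

To keep the same average steady-state level, dosing rate must scale with clearance.
CL ratio = 35.7 / 100 = 0.3570
New dose (same interval) = 2130 × 0.3570 = 760.4 mg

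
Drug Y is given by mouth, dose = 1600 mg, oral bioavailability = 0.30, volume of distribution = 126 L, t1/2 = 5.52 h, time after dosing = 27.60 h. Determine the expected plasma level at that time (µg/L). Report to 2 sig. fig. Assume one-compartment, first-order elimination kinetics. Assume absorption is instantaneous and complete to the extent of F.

120 µg/L

Amount reaching circulation = F × Dose = 0.30 × 1600 = 480.0 mg
C₀ = F·Dose / Vd = 480.0 / 126 = 3.810 mg/L
k = ln2 / t½ = 0.693147 / 5.52 = 0.1256 h⁻¹
t / t½ = 27.60 / 5.52 = 5 half-lives
C = C₀ × (1/2)^5 = 3.810 × 0.03125 = 0.1191 mg/L
Convert: 0.1191 mg/L × 1000 = 119.1 µg/L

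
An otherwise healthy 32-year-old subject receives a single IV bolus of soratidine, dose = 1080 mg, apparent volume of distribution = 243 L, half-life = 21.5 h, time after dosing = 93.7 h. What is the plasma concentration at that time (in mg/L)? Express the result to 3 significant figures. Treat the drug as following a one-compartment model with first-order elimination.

C₀ = Dose / Vd = 1080 / 243 = 4.444 mg/L
k = ln2 / t½ = 0.693147 / 21.5 = 0.03224 h⁻¹
C = C₀ · e^(−k·t) = 4.444 × e^(−0.03224 × 93.7)
  = 4.444 × 0.04876 = 0.2167 mg/L

0.217 mg/L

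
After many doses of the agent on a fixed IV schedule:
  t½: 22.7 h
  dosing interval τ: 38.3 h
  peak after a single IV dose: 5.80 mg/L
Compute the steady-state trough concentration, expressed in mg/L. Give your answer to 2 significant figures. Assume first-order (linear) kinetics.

2.6 mg/L

k = ln2 / t½ = 0.693147 / 22.7 = 0.03054 h⁻¹
e^(−kτ) = e^(−0.03054 × 38.3) = 0.3105
Accumulation ratio R = 1 / (1 − e^(−kτ)) = 1 / (1 − 0.3105) = 1.450
Steady-state trough = C₀ × R × e^(−kτ) = 5.80 × 1.450 × 0.3105 = 2.611 mg/L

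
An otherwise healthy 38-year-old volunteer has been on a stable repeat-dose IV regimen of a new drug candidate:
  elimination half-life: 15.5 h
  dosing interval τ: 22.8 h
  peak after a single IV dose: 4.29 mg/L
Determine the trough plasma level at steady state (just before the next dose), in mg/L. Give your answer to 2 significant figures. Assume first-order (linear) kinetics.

2.4 mg/L

k = ln2 / t½ = 0.693147 / 15.5 = 0.04472 h⁻¹
e^(−kτ) = e^(−0.04472 × 22.8) = 0.3607
Accumulation ratio R = 1 / (1 − e^(−kτ)) = 1 / (1 − 0.3607) = 1.564
Steady-state trough = C₀ × R × e^(−kτ) = 4.29 × 1.564 × 0.3607 = 2.420 mg/L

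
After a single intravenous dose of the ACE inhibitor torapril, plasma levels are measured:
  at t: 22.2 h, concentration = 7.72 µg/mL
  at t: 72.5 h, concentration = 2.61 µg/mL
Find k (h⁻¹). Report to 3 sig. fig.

0.0216 h⁻¹

k = ln(C₁/C₂) / (t₂ − t₁) = ln(7.72/2.61) / (72.5 − 22.2)
  = 1.084 / 50.30 = 0.02155 h⁻¹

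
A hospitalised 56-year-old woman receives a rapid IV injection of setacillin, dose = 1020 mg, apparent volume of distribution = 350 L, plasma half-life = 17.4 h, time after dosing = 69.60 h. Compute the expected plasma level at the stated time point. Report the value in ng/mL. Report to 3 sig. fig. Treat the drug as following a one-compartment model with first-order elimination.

182 ng/mL

C₀ = Dose / Vd = 1020 / 350 = 2.914 mg/L
k = ln2 / t½ = 0.693147 / 17.4 = 0.03984 h⁻¹
t / t½ = 69.60 / 17.4 = 4 half-lives
C = C₀ × (1/2)^4 = 2.914 × 0.06250 = 0.1821 mg/L
Convert: 0.1821 mg/L × 1000 = 182.1 ng/mL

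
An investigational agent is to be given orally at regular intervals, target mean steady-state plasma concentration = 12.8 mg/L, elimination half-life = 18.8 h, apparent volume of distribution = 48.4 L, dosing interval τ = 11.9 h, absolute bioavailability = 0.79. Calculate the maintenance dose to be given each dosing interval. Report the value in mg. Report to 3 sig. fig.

344 mg

k = ln2 / t½ = 0.693147 / 18.8 = 0.03687 h⁻¹
CL = k × Vd = 0.03687 × 48.4 = 1.785 L/h
At steady state, F × (Dose/τ) = Css × CL.
Dose = Css × CL × τ / F = 12.8 × 1.785 × 11.9 / 0.79 = 344.2 mg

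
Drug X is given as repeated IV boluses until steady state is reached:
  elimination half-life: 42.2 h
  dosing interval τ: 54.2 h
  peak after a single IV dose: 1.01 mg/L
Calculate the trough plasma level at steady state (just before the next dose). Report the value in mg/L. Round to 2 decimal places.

k = ln2 / t½ = 0.693147 / 42.2 = 0.01643 h⁻¹
e^(−kτ) = e^(−0.01643 × 54.2) = 0.4104
Accumulation ratio R = 1 / (1 − e^(−kτ)) = 1 / (1 − 0.4104) = 1.696
Steady-state trough = C₀ × R × e^(−kτ) = 1.01 × 1.696 × 0.4104 = 0.7030 mg/L

0.70 mg/L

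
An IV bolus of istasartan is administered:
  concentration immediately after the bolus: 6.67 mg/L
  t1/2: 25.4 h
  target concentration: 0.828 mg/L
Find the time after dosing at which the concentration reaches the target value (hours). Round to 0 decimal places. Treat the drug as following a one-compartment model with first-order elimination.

76 h

k = ln2 / t½ = 0.693147 / 25.4 = 0.02729 h⁻¹
t = ln(C₀ / C) / k = ln(6.670 / 0.828) / 0.02729
  = ln(8.056) / 0.02729 = 2.086 / 0.02729 = 76.44 h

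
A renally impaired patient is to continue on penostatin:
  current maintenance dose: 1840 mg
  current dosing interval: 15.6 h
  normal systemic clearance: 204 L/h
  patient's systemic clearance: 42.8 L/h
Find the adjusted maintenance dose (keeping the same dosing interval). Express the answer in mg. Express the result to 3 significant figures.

386 mg

To keep the same average steady-state level, dosing rate must scale with clearance.
CL ratio = 42.8 / 204 = 0.2098
New dose (same interval) = 1840 × 0.2098 = 386.0 mg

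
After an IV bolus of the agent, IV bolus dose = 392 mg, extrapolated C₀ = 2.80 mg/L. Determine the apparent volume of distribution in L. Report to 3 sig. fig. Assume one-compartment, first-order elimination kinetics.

Vd = Dose / C₀ = 392.0 / 2.80 = 140.0 L

140 L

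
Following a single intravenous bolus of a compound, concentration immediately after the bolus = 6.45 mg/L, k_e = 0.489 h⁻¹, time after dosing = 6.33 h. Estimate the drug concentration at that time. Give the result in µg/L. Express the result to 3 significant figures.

292 µg/L

C = C₀ · e^(−k·t) = 6.450 × e^(−0.4890 × 6.33)
  = 6.450 × 0.04526 = 0.2919 mg/L
Convert: 0.2919 mg/L × 1000 = 291.9 µg/L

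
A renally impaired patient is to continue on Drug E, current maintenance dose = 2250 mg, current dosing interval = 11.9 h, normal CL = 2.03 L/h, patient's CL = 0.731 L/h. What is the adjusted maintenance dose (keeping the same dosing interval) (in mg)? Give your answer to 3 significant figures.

To keep the same average steady-state level, dosing rate must scale with clearance.
CL ratio = 0.731 / 2.03 = 0.3601
New dose (same interval) = 2250 × 0.3601 = 810.2 mg

810 mg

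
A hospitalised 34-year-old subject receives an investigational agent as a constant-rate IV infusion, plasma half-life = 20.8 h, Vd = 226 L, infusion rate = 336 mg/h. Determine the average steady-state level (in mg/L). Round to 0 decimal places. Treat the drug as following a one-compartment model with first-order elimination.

k = ln2 / t½ = 0.693147 / 20.8 = 0.03332 h⁻¹
CL = k × Vd = 0.03332 × 226 = 7.530 L/h
At steady state Css = R₀ / CL = 336 / 7.530 = 44.62 mg/L

45 mg/L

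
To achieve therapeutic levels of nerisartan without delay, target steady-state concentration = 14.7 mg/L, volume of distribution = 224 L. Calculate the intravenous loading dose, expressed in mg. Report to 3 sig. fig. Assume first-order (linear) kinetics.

3290 mg

LD = Css × Vd = 14.7 × 224 = 3293 mg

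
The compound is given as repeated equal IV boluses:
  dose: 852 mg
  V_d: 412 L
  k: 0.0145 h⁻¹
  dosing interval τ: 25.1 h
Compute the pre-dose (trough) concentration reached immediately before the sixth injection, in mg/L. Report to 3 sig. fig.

C₀ per dose = Dose / Vd = 852 / 412 = 2.068 mg/L
Fraction remaining after one interval: r = e^(−kτ) = e^(−0.01450 × 25.1) = 0.6949
Before dose 6, 5 doses have been given (aged 1τ, 2τ, 3τ, 4τ, 5τ).
C_trough = C₀ × (r + r² + … + r^5) = C₀ × r(1−r^5)/(1−r)
        = 2.068 × 0.6949 × (1 − 0.1620) / (1 − 0.6949) = 3.947 mg/L

3.95 mg/L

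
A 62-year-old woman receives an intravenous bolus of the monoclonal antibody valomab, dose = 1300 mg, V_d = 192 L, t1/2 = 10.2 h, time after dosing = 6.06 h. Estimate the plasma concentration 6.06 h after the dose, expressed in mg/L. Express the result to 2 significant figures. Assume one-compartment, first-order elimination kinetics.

C₀ = Dose / Vd = 1300 / 192 = 6.771 mg/L
k = ln2 / t½ = 0.693147 / 10.2 = 0.06796 h⁻¹
C = C₀ · e^(−k·t) = 6.771 × e^(−0.06796 × 6.06)
  = 6.771 × 0.6624 = 4.485 mg/L

4.5 mg/L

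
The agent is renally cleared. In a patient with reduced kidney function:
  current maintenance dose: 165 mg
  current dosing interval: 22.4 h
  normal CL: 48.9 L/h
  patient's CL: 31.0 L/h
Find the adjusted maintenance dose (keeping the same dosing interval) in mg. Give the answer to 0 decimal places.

105 mg

To keep the same average steady-state level, dosing rate must scale with clearance.
CL ratio = 31.0 / 48.9 = 0.6339
New dose (same interval) = 165 × 0.6339 = 104.6 mg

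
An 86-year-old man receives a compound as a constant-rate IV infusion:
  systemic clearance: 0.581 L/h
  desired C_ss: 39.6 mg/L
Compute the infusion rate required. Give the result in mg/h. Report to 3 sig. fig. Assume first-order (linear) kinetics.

23.0 mg/h

At steady state, infusion rate R₀ = Css × CL = 39.6 × 0.5810 = 23.01 mg/h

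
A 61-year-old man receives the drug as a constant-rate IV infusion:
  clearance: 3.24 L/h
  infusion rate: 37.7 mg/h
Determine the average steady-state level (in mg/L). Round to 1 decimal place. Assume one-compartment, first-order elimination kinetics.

At steady state Css = R₀ / CL = 37.7 / 3.240 = 11.64 mg/L

11.6 mg/L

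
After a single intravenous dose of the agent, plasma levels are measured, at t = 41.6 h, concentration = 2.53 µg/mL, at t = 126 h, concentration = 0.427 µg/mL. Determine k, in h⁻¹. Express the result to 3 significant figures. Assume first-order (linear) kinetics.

0.0211 h⁻¹

k = ln(C₁/C₂) / (t₂ − t₁) = ln(2.53/0.427) / (126 − 41.6)
  = 1.779 / 84.40 = 0.02108 h⁻¹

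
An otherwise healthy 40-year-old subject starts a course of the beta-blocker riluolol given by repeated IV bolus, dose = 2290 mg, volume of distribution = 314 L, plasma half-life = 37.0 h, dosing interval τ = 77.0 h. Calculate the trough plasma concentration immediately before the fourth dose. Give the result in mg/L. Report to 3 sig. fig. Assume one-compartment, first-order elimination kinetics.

2.23 mg/L

C₀ per dose = Dose / Vd = 2290 / 314 = 7.293 mg/L
k = ln2 / t½ = 0.693147 / 37.0 = 0.01873 h⁻¹
Fraction remaining after one interval: r = e^(−kτ) = e^(−0.01873 × 77.0) = 0.2364
Before dose 4, 3 doses have been given (aged 1τ, 2τ, 3τ).
C_trough = C₀ × (r + r² + … + r^3) = C₀ × r(1−r^3)/(1−r)
        = 7.293 × 0.2364 × (1 − 0.01321) / (1 − 0.2364) = 2.228 mg/L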